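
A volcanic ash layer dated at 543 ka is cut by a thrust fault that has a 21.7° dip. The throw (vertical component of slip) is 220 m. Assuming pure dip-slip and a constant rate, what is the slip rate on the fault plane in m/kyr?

dip-slip = throw / sin(dip) = 220 m / sin(21.7°) = 595 m
rate = 595 m / 543 ka = 0.00110 m/yr = 1.10 m/kyr

1.10 m/kyr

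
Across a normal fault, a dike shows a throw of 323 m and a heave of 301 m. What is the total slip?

442 m

net slip = √(throw² + heave²) = √(323² + 301²) = 442 m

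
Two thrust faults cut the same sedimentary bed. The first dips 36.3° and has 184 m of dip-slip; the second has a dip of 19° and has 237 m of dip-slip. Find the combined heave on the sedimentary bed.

heave_A = 184 × cos(36.3°) = 148.3 m
heave_B = 237 × cos(19°) = 224.1 m
total = 148.3 + 224.1 = 372 m

372 m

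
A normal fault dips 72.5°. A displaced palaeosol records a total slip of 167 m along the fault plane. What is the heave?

50.2 m

heave = dip-slip × cos(dip) = 167 m × cos(72.5°) = 50.2 m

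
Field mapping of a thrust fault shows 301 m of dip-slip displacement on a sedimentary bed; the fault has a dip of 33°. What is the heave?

252 m

heave = dip-slip × cos(dip) = 301 m × cos(33°) = 252 m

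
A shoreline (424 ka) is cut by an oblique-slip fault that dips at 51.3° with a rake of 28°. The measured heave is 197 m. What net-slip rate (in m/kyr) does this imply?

1.58 m/kyr

dip-slip = heave / cos(dip) = 197 / cos(51.3°) = 315.1 m
net slip = dip-slip / sin(rake) = 315.1 / sin(28°) = 671.1 m
rate = 671.1 m / 424 ka = 0.00158 m/yr = 1.58 m/kyr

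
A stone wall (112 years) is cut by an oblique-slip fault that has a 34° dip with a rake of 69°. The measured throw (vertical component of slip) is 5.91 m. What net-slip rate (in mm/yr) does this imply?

101 mm/yr

dip-slip = throw / sin(dip) = 5.91 / sin(34°) = 10.57 m
net slip = dip-slip / sin(rake) = 10.57 / sin(69°) = 11.32 m
rate = 11.32 m / 112 years = 0.101 m/yr = 101 mm/yr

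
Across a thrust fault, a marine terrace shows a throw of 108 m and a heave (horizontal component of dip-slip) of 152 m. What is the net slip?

186 m

net slip = √(throw² + heave²) = √(108² + 152²) = 186 m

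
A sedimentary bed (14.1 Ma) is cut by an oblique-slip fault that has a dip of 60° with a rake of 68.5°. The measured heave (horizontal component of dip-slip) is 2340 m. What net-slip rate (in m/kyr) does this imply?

dip-slip = heave / cos(dip) = 2340 / cos(60°) = 4680 m
net slip = dip-slip / sin(rake) = 4680 / sin(68.5°) = 5030 m
rate = 5030 m / 14.1 Ma = 0.000357 m/yr = 0.357 m/kyr

0.357 m/kyr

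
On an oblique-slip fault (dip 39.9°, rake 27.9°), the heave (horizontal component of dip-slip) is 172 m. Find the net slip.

dip-slip = heave / cos(dip) = 172 / cos(39.9°) = 224.2 m
net slip = dip-slip / sin(rake) = 224.2 / sin(27.9°) = 479 m

479 m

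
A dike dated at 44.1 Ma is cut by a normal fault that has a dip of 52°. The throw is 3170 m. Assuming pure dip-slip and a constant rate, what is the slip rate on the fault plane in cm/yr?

0.00912 cm/yr

dip-slip = throw / sin(dip) = 3170 m / sin(52°) = 4023 m
rate = 4023 m / 44.1 Ma = 0.0000912 m/yr = 0.00912 cm/yr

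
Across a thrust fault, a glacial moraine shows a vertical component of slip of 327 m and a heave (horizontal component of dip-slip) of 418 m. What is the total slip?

net slip = √(throw² + heave²) = √(327² + 418²) = 531 m

531 m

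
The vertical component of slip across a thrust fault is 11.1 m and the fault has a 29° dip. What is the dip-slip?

22.9 m

dip-slip = throw / sin(dip) = 11.1 / sin(29°) = 22.9 m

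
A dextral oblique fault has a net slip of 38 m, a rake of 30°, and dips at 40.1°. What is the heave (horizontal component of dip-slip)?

14.5 m

dip-slip = net slip × sin(rake) = 38 m × sin(30°) = 19 m
heave = dip-slip × cos(dip) = 19 × cos(40.1°) = 14.5 m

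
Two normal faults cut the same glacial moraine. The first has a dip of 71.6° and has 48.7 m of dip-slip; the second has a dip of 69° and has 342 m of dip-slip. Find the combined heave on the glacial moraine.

heave_A = 48.7 × cos(71.6°) = 15.37 m
heave_B = 342 × cos(69°) = 122.6 m
total = 15.37 + 122.6 = 138 m

138 m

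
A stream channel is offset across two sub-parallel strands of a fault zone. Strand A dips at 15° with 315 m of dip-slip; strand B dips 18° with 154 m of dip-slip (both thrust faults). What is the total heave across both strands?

451 m

heave_A = 315 × cos(15°) = 304.3 m
heave_B = 154 × cos(18°) = 146.5 m
total = 304.3 + 146.5 = 451 m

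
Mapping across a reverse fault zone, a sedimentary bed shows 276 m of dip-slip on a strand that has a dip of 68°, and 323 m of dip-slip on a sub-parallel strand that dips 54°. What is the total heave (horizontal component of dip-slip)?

heave_A = 276 × cos(68°) = 103.4 m
heave_B = 323 × cos(54°) = 189.9 m
total = 103.4 + 189.9 = 293 m

293 m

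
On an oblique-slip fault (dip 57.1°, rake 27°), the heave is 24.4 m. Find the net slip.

dip-slip = heave / cos(dip) = 24.4 / cos(57.1°) = 44.92 m
net slip = dip-slip / sin(rake) = 44.92 / sin(27°) = 98.9 m

98.9 m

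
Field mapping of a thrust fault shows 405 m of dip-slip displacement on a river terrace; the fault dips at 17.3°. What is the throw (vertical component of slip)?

throw = dip-slip × sin(dip) = 405 m × sin(17.3°) = 120 m

120 m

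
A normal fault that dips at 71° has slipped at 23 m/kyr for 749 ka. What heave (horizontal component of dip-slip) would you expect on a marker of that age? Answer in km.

5.61 km

dip-slip = rate × time = 23 m/kyr × 749 ka = 17230 m
heave = dip-slip × cos(dip) = 17230 × cos(71°) = 5610 m = 5.61 km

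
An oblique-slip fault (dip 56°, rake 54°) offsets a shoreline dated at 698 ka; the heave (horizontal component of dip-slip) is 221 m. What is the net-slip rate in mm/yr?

0.700 mm/yr

dip-slip = heave / cos(dip) = 221 / cos(56°) = 395.2 m
net slip = dip-slip / sin(rake) = 395.2 / sin(54°) = 488.5 m
rate = 488.5 m / 698 ka = 0.000700 m/yr = 0.700 mm/yr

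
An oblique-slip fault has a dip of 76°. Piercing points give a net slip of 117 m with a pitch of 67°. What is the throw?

dip-slip = net slip × sin(rake) = 117 m × sin(67°) = 107.7 m
throw = dip-slip × sin(dip) = 107.7 × sin(76°) = 104 m

104 m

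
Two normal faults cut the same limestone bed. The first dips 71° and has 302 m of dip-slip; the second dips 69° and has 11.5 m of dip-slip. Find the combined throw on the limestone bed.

296 m

throw_A = 302 × sin(71°) = 285.5 m
throw_B = 11.5 × sin(69°) = 10.74 m
total = 285.5 + 10.74 = 296 m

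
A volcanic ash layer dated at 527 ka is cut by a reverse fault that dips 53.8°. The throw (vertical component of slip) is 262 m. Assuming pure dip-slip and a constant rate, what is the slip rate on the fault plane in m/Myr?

616 m/Myr

dip-slip = throw / sin(dip) = 262 m / sin(53.8°) = 324.7 m
rate = 324.7 m / 527 ka = 0.000616 m/yr = 616 m/Myr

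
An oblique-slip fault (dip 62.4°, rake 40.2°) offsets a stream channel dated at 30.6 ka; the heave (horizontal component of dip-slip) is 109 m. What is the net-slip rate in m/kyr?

11.9 m/kyr

dip-slip = heave / cos(dip) = 109 / cos(62.4°) = 235.3 m
net slip = dip-slip / sin(rake) = 235.3 / sin(40.2°) = 364.5 m
rate = 364.5 m / 30.6 ka = 0.0119 m/yr = 11.9 m/kyr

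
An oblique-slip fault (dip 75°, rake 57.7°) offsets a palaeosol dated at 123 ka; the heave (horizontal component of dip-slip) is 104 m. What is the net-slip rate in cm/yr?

0.386 cm/yr

dip-slip = heave / cos(dip) = 104 / cos(75°) = 401.8 m
net slip = dip-slip / sin(rake) = 401.8 / sin(57.7°) = 475.4 m
rate = 475.4 m / 123 ka = 0.00386 m/yr = 0.386 cm/yr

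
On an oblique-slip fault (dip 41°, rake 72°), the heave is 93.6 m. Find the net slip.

130 m

dip-slip = heave / cos(dip) = 93.6 / cos(41°) = 124 m
net slip = dip-slip / sin(rake) = 124 / sin(72°) = 130 m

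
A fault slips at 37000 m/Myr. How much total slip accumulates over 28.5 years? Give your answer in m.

1.05 m

slip = rate × time = 37000 m/Myr × 28.5 years = 1.05 m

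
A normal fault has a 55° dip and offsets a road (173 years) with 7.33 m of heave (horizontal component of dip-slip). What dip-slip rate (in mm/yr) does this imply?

dip-slip = heave / cos(dip) = 7.33 m / cos(55°) = 12.78 m
rate = 12.78 m / 173 years = 0.0739 m/yr = 73.9 mm/yr

73.9 mm/yr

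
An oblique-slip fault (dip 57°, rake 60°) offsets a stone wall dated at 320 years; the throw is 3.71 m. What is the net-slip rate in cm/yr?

1.60 cm/yr

dip-slip = throw / sin(dip) = 3.71 / sin(57°) = 4.424 m
net slip = dip-slip / sin(rake) = 4.424 / sin(60°) = 5.108 m
rate = 5.108 m / 320 years = 0.0160 m/yr = 1.60 cm/yr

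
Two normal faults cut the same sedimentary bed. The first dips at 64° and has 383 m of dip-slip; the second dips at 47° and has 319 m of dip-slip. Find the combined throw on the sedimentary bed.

578 m

throw_A = 383 × sin(64°) = 344.2 m
throw_B = 319 × sin(47°) = 233.3 m
total = 344.2 + 233.3 = 578 m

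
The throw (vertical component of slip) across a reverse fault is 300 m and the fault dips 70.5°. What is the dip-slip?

318 m

dip-slip = throw / sin(dip) = 300 / sin(70.5°) = 318 m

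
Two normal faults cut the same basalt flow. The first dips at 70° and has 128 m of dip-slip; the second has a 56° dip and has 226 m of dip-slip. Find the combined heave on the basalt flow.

170 m

heave_A = 128 × cos(70°) = 43.78 m
heave_B = 226 × cos(56°) = 126.4 m
total = 43.78 + 126.4 = 170 m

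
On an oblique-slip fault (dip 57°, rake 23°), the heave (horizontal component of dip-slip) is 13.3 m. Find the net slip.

62.5 m

dip-slip = heave / cos(dip) = 13.3 / cos(57°) = 24.42 m
net slip = dip-slip / sin(rake) = 24.42 / sin(23°) = 62.5 m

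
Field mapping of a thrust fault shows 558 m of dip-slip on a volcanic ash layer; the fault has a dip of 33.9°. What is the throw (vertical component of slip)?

throw = dip-slip × sin(dip) = 558 m × sin(33.9°) = 311 m

311 m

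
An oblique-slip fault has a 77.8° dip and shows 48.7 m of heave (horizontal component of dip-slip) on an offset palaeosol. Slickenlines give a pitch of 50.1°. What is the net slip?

dip-slip = heave / cos(dip) = 48.7 / cos(77.8°) = 230.5 m
net slip = dip-slip / sin(rake) = 230.5 / sin(50.1°) = 300 m

300 m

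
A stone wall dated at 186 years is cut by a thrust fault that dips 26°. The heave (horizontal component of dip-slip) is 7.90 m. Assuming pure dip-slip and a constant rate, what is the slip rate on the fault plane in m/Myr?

47300 m/Myr

dip-slip = heave / cos(dip) = 7.90 m / cos(26°) = 8.790 m
rate = 8.790 m / 186 years = 0.0473 m/yr = 47300 m/Myr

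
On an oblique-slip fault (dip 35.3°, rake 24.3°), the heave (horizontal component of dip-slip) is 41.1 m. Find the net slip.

122 m

dip-slip = heave / cos(dip) = 41.1 / cos(35.3°) = 50.36 m
net slip = dip-slip / sin(rake) = 50.36 / sin(24.3°) = 122 m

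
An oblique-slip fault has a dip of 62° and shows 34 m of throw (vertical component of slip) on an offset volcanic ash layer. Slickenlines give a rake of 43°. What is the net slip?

56.5 m

dip-slip = throw / sin(dip) = 34 / sin(62°) = 38.51 m
net slip = dip-slip / sin(rake) = 38.51 / sin(43°) = 56.5 m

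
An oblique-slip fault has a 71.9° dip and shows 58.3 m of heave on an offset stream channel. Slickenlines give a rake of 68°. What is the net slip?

202 m

dip-slip = heave / cos(dip) = 58.3 / cos(71.9°) = 187.7 m
net slip = dip-slip / sin(rake) = 187.7 / sin(68°) = 202 m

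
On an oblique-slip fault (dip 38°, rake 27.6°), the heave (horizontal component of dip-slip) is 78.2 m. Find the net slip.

214 m

dip-slip = heave / cos(dip) = 78.2 / cos(38°) = 99.24 m
net slip = dip-slip / sin(rake) = 99.24 / sin(27.6°) = 214 m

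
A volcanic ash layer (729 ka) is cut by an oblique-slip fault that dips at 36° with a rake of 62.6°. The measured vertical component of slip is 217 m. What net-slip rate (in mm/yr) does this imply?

0.570 mm/yr

dip-slip = throw / sin(dip) = 217 / sin(36°) = 369.2 m
net slip = dip-slip / sin(rake) = 369.2 / sin(62.6°) = 415.8 m
rate = 415.8 m / 729 ka = 0.000570 m/yr = 0.570 mm/yr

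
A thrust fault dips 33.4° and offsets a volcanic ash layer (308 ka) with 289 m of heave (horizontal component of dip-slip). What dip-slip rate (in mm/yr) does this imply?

dip-slip = heave / cos(dip) = 289 m / cos(33.4°) = 346.2 m
rate = 346.2 m / 308 ka = 0.00112 m/yr = 1.12 mm/yr

1.12 mm/yr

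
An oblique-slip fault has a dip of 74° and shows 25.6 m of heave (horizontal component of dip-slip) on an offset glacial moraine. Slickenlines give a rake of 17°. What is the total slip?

dip-slip = heave / cos(dip) = 25.6 / cos(74°) = 92.88 m
net slip = dip-slip / sin(rake) = 92.88 / sin(17°) = 318 m

318 m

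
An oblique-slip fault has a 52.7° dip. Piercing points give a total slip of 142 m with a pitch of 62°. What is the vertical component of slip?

dip-slip = net slip × sin(rake) = 142 m × sin(62°) = 125.4 m
throw = dip-slip × sin(dip) = 125.4 × sin(52.7°) = 99.7 m

99.7 m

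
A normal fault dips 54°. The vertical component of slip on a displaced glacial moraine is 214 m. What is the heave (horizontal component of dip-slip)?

155 m

heave = throw / tan(dip) = 214 / tan(54°) = 155 m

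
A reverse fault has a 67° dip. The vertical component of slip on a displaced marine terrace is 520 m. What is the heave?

heave = throw / tan(dip) = 520 / tan(67°) = 221 m

221 m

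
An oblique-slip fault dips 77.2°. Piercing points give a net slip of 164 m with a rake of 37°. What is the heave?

dip-slip = net slip × sin(rake) = 164 m × sin(37°) = 98.70 m
heave = dip-slip × cos(dip) = 98.70 × cos(77.2°) = 21.9 m

21.9 m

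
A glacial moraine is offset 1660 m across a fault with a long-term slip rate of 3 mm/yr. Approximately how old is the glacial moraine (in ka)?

age = offset / rate = 1660 m / (3 mm/yr) = 553000 yr = 553 ka

553 ka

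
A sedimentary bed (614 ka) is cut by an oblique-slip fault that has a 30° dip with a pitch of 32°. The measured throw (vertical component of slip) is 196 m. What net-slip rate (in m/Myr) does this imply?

1200 m/Myr

dip-slip = throw / sin(dip) = 196 / sin(30°) = 392 m
net slip = dip-slip / sin(rake) = 392 / sin(32°) = 739.7 m
rate = 739.7 m / 614 ka = 0.00120 m/yr = 1200 m/Myr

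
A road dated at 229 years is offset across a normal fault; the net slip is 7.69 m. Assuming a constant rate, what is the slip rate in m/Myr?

33600 m/Myr

rate = 7.69 m / 229 years = 0.0336 m/yr = 33600 m/Myr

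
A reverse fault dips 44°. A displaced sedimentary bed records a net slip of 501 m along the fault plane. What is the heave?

heave = dip-slip × cos(dip) = 501 m × cos(44°) = 360 m

360 m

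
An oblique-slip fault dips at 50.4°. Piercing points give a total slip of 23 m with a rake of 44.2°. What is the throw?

dip-slip = net slip × sin(rake) = 23 m × sin(44.2°) = 16.03 m
throw = dip-slip × sin(dip) = 16.03 × sin(50.4°) = 12.4 m

12.4 m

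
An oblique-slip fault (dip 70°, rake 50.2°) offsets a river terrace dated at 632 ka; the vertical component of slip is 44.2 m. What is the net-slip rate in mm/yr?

0.0969 mm/yr

dip-slip = throw / sin(dip) = 44.2 / sin(70°) = 47.04 m
net slip = dip-slip / sin(rake) = 47.04 / sin(50.2°) = 61.22 m
rate = 61.22 m / 632 ka = 0.0000969 m/yr = 0.0969 mm/yr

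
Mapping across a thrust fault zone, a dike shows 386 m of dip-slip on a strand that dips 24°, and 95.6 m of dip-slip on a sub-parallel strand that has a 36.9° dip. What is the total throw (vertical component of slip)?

214 m

throw_A = 386 × sin(24°) = 157 m
throw_B = 95.6 × sin(36.9°) = 57.40 m
total = 157 + 57.40 = 214 m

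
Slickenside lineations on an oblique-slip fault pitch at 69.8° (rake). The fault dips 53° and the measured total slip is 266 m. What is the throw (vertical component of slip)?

199 m

dip-slip = net slip × sin(rake) = 266 m × sin(69.8°) = 249.6 m
throw = dip-slip × sin(dip) = 249.6 × sin(53°) = 199 m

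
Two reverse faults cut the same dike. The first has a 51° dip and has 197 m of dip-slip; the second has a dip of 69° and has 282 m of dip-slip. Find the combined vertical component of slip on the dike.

throw_A = 197 × sin(51°) = 153.1 m
throw_B = 282 × sin(69°) = 263.3 m
total = 153.1 + 263.3 = 416 m

416 m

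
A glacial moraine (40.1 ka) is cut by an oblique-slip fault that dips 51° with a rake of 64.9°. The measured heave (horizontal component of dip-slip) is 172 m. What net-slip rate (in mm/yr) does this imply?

7.53 mm/yr

dip-slip = heave / cos(dip) = 172 / cos(51°) = 273.3 m
net slip = dip-slip / sin(rake) = 273.3 / sin(64.9°) = 301.8 m
rate = 301.8 m / 40.1 ka = 0.00753 m/yr = 7.53 mm/yr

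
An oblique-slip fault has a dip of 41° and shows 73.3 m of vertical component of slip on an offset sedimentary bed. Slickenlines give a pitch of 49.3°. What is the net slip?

dip-slip = throw / sin(dip) = 73.3 / sin(41°) = 111.7 m
net slip = dip-slip / sin(rake) = 111.7 / sin(49.3°) = 147 m

147 m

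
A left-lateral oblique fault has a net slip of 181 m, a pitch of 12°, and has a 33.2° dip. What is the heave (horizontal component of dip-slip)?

dip-slip = net slip × sin(rake) = 181 m × sin(12°) = 37.63 m
heave = dip-slip × cos(dip) = 37.63 × cos(33.2°) = 31.5 m

31.5 m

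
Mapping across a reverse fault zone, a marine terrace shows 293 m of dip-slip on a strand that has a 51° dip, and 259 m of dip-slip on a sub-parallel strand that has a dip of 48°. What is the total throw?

throw_A = 293 × sin(51°) = 227.7 m
throw_B = 259 × sin(48°) = 192.5 m
total = 227.7 + 192.5 = 420 m

420 m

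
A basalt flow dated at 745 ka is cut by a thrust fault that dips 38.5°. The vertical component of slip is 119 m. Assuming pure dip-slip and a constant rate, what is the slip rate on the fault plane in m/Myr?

dip-slip = throw / sin(dip) = 119 m / sin(38.5°) = 191.2 m
rate = 191.2 m / 745 ka = 0.000257 m/yr = 257 m/Myr

257 m/Myr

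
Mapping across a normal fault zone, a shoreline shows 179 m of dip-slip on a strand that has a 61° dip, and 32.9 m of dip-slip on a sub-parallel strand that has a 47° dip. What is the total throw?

throw_A = 179 × sin(61°) = 156.6 m
throw_B = 32.9 × sin(47°) = 24.06 m
total = 156.6 + 24.06 = 181 m

181 m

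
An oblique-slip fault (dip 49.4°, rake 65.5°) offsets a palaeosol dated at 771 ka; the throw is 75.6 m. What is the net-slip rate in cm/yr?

0.0142 cm/yr

dip-slip = throw / sin(dip) = 75.6 / sin(49.4°) = 99.57 m
net slip = dip-slip / sin(rake) = 99.57 / sin(65.5°) = 109.4 m
rate = 109.4 m / 771 ka = 0.000142 m/yr = 0.0142 cm/yr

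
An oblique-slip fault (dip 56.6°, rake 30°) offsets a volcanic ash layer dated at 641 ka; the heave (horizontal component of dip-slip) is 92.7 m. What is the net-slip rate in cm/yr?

dip-slip = heave / cos(dip) = 92.7 / cos(56.6°) = 168.4 m
net slip = dip-slip / sin(rake) = 168.4 / sin(30°) = 336.8 m
rate = 336.8 m / 641 ka = 0.000525 m/yr = 0.0525 cm/yr

0.0525 cm/yr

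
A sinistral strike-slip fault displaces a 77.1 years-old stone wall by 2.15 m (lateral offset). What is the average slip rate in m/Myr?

rate = 2.15 m / 77.1 years = 0.0279 m/yr = 27900 m/Myr

27900 m/Myr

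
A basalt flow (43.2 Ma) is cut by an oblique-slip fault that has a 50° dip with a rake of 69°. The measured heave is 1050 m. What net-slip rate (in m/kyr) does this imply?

0.0405 m/kyr

dip-slip = heave / cos(dip) = 1050 / cos(50°) = 1634 m
net slip = dip-slip / sin(rake) = 1634 / sin(69°) = 1750 m
rate = 1750 m / 43.2 Ma = 0.0000405 m/yr = 0.0405 m/kyr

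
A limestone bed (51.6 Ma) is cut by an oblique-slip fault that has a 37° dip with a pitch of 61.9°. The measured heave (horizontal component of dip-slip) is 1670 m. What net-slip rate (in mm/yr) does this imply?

dip-slip = heave / cos(dip) = 1670 / cos(37°) = 2091 m
net slip = dip-slip / sin(rake) = 2091 / sin(61.9°) = 2370 m
rate = 2370 m / 51.6 Ma = 0.0000459 m/yr = 0.0459 mm/yr

0.0459 mm/yr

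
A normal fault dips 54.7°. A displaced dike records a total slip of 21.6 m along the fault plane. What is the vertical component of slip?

throw = dip-slip × sin(dip) = 21.6 m × sin(54.7°) = 17.6 m

17.6 m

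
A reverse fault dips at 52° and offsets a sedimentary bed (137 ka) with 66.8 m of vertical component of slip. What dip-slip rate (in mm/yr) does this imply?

0.619 mm/yr

dip-slip = throw / sin(dip) = 66.8 m / sin(52°) = 84.77 m
rate = 84.77 m / 137 ka = 0.000619 m/yr = 0.619 mm/yr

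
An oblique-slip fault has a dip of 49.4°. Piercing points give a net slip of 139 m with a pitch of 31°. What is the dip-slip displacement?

71.6 m

dip-slip = net slip × sin(rake) = 139 m × sin(31°) = 71.6 m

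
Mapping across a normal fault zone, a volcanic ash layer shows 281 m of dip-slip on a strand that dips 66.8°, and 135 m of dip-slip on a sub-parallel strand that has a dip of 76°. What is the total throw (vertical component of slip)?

389 m

throw_A = 281 × sin(66.8°) = 258.3 m
throw_B = 135 × sin(76°) = 131 m
total = 258.3 + 131 = 389 m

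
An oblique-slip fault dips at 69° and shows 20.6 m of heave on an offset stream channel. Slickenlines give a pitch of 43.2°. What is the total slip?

84 m

dip-slip = heave / cos(dip) = 20.6 / cos(69°) = 57.48 m
net slip = dip-slip / sin(rake) = 57.48 / sin(43.2°) = 84 m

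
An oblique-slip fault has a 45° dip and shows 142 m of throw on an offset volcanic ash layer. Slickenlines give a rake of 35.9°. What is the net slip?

dip-slip = throw / sin(dip) = 142 / sin(45°) = 200.8 m
net slip = dip-slip / sin(rake) = 200.8 / sin(35.9°) = 342 m

342 m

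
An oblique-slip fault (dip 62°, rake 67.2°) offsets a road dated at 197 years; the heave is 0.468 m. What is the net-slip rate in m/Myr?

5490 m/Myr

dip-slip = heave / cos(dip) = 0.468 / cos(62°) = 0.9969 m
net slip = dip-slip / sin(rake) = 0.9969 / sin(67.2°) = 1.081 m
rate = 1.081 m / 197 years = 0.00549 m/yr = 5490 m/Myr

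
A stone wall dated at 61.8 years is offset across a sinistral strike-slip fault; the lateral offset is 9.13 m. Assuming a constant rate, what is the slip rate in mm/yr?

148 mm/yr

rate = 9.13 m / 61.8 years = 0.148 m/yr = 148 mm/yr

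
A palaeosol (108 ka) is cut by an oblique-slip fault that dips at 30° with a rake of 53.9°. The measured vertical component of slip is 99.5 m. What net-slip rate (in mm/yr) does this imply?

dip-slip = throw / sin(dip) = 99.5 / sin(30°) = 199 m
net slip = dip-slip / sin(rake) = 199 / sin(53.9°) = 246.3 m
rate = 246.3 m / 108 ka = 0.00228 m/yr = 2.28 mm/yr

2.28 mm/yr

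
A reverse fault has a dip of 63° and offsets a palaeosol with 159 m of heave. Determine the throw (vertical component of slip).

throw = heave × tan(dip) = 159 × tan(63°) = 312 m

312 m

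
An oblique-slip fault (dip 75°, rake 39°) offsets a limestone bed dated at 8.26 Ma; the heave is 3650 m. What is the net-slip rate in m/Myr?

dip-slip = heave / cos(dip) = 3650 / cos(75°) = 14100 m
net slip = dip-slip / sin(rake) = 14100 / sin(39°) = 22410 m
rate = 22410 m / 8.26 Ma = 0.00271 m/yr = 2710 m/Myr

2710 m/Myr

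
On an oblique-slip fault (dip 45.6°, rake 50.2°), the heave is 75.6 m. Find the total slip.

dip-slip = heave / cos(dip) = 75.6 / cos(45.6°) = 108.1 m
net slip = dip-slip / sin(rake) = 108.1 / sin(50.2°) = 141 m

141 m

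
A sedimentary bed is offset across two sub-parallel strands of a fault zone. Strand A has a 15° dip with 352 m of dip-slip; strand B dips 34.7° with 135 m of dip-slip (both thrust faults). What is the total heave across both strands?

451 m

heave_A = 352 × cos(15°) = 340 m
heave_B = 135 × cos(34.7°) = 111 m
total = 340 + 111 = 451 m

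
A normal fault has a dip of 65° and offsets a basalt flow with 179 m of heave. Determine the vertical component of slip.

throw = heave × tan(dip) = 179 × tan(65°) = 384 m

384 m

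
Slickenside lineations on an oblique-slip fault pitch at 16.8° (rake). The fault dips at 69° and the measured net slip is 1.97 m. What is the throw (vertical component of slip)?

dip-slip = net slip × sin(rake) = 1.97 m × sin(16.8°) = 0.5694 m
throw = dip-slip × sin(dip) = 0.5694 × sin(69°) = 0.532 m

0.532 m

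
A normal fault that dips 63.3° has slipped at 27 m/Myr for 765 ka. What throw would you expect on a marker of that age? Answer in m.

18.5 m

dip-slip = rate × time = 27 m/Myr × 765 ka = 20.65 m
throw = dip-slip × sin(dip) = 20.65 × sin(63.3°) = 18.5 m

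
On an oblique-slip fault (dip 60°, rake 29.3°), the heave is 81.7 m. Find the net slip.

dip-slip = heave / cos(dip) = 81.7 / cos(60°) = 163.4 m
net slip = dip-slip / sin(rake) = 163.4 / sin(29.3°) = 334 m

334 m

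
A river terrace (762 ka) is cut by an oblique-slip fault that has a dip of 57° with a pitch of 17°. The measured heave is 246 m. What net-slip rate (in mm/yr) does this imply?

dip-slip = heave / cos(dip) = 246 / cos(57°) = 451.7 m
net slip = dip-slip / sin(rake) = 451.7 / sin(17°) = 1545 m
rate = 1545 m / 762 ka = 0.00203 m/yr = 2.03 mm/yr

2.03 mm/yr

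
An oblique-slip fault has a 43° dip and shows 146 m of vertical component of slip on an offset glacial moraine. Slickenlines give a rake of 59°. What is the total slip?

dip-slip = throw / sin(dip) = 146 / sin(43°) = 214.1 m
net slip = dip-slip / sin(rake) = 214.1 / sin(59°) = 250 m

250 m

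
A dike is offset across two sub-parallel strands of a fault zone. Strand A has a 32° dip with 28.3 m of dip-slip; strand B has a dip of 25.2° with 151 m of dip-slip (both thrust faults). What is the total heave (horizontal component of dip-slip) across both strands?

heave_A = 28.3 × cos(32°) = 24 m
heave_B = 151 × cos(25.2°) = 136.6 m
total = 24 + 136.6 = 161 m

161 m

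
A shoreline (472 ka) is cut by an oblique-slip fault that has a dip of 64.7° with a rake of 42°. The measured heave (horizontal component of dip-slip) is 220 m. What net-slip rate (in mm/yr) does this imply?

dip-slip = heave / cos(dip) = 220 / cos(64.7°) = 514.8 m
net slip = dip-slip / sin(rake) = 514.8 / sin(42°) = 769.3 m
rate = 769.3 m / 472 ka = 0.00163 m/yr = 1.63 mm/yr

1.63 mm/yr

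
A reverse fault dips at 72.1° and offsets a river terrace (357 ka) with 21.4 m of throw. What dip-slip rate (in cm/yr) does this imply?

0.00630 cm/yr

dip-slip = throw / sin(dip) = 21.4 m / sin(72.1°) = 22.49 m
rate = 22.49 m / 357 ka = 0.0000630 m/yr = 0.00630 cm/yr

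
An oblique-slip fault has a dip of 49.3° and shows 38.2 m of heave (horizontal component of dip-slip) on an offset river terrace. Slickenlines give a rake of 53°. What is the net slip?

73.4 m

dip-slip = heave / cos(dip) = 38.2 / cos(49.3°) = 58.58 m
net slip = dip-slip / sin(rake) = 58.58 / sin(53°) = 73.4 m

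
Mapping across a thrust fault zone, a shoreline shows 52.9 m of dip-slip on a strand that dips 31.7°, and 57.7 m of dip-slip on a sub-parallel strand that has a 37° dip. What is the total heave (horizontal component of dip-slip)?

heave_A = 52.9 × cos(31.7°) = 45.01 m
heave_B = 57.7 × cos(37°) = 46.08 m
total = 45.01 + 46.08 = 91.1 m

91.1 m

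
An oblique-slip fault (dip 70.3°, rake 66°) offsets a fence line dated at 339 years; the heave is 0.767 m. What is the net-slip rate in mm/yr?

dip-slip = heave / cos(dip) = 0.767 / cos(70.3°) = 2.275 m
net slip = dip-slip / sin(rake) = 2.275 / sin(66°) = 2.491 m
rate = 2.491 m / 339 years = 0.00735 m/yr = 7.35 mm/yr

7.35 mm/yr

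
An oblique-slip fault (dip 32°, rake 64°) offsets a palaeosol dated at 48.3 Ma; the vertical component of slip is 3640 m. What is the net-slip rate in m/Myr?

158 m/Myr

dip-slip = throw / sin(dip) = 3640 / sin(32°) = 6869 m
net slip = dip-slip / sin(rake) = 6869 / sin(64°) = 7642 m
rate = 7642 m / 48.3 Ma = 0.000158 m/yr = 158 m/Myr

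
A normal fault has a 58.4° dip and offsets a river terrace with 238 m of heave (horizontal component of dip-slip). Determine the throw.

throw = heave × tan(dip) = 238 × tan(58.4°) = 387 m

387 m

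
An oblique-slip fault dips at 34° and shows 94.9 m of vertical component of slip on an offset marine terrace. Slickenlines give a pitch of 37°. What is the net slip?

dip-slip = throw / sin(dip) = 94.9 / sin(34°) = 169.7 m
net slip = dip-slip / sin(rake) = 169.7 / sin(37°) = 282 m

282 m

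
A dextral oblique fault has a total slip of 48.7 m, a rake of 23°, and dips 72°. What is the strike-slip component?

strike-slip = net slip × cos(rake) = 48.7 m × cos(23°) = 44.8 m

44.8 m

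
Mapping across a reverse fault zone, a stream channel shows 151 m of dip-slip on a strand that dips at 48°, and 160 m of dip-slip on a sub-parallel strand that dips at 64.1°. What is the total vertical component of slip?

throw_A = 151 × sin(48°) = 112.2 m
throw_B = 160 × sin(64.1°) = 143.9 m
total = 112.2 + 143.9 = 256 m

256 m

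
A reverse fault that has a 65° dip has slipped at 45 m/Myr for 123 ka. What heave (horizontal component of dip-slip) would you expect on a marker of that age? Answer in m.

2.34 m

dip-slip = rate × time = 45 m/Myr × 123 ka = 5.535 m
heave = dip-slip × cos(dip) = 5.535 × cos(65°) = 2.34 m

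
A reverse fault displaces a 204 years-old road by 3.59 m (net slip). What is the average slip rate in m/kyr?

17.6 m/kyr

rate = 3.59 m / 204 years = 0.0176 m/yr = 17.6 m/kyr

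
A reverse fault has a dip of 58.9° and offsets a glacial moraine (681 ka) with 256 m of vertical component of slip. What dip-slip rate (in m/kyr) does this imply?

dip-slip = throw / sin(dip) = 256 m / sin(58.9°) = 299 m
rate = 299 m / 681 ka = 0.000439 m/yr = 0.439 m/kyr

0.439 m/kyr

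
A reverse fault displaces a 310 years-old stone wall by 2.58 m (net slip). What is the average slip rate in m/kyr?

rate = 2.58 m / 310 years = 0.00832 m/yr = 8.32 m/kyr

8.32 m/kyr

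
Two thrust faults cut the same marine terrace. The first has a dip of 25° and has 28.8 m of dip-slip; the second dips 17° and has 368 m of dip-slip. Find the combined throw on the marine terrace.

throw_A = 28.8 × sin(25°) = 12.17 m
throw_B = 368 × sin(17°) = 107.6 m
total = 12.17 + 107.6 = 120 m

120 m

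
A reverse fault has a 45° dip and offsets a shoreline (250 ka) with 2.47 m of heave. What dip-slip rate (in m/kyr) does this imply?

0.0140 m/kyr

dip-slip = heave / cos(dip) = 2.47 m / cos(45°) = 3.493 m
rate = 3.493 m / 250 ka = 0.0000140 m/yr = 0.0140 m/kyr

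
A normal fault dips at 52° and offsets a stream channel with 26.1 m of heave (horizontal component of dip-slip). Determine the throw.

throw = heave × tan(dip) = 26.1 × tan(52°) = 33.4 m

33.4 m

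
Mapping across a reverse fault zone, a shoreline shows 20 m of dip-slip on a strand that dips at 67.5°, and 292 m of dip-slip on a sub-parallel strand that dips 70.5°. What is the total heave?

heave_A = 20 × cos(67.5°) = 7.654 m
heave_B = 292 × cos(70.5°) = 97.47 m
total = 7.654 + 97.47 = 105 m

105 m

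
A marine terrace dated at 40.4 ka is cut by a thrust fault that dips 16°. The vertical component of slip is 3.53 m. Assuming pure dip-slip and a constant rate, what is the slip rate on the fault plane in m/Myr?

317 m/Myr

dip-slip = throw / sin(dip) = 3.53 m / sin(16°) = 12.81 m
rate = 12.81 m / 40.4 ka = 0.000317 m/yr = 317 m/Myr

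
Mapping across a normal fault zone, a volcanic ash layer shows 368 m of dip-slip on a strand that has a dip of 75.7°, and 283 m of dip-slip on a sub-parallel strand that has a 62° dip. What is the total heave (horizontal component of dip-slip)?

heave_A = 368 × cos(75.7°) = 90.90 m
heave_B = 283 × cos(62°) = 132.9 m
total = 90.90 + 132.9 = 224 m

224 m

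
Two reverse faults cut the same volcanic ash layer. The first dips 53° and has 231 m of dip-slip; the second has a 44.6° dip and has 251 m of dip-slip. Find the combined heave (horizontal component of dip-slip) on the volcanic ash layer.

heave_A = 231 × cos(53°) = 139 m
heave_B = 251 × cos(44.6°) = 178.7 m
total = 139 + 178.7 = 318 m

318 m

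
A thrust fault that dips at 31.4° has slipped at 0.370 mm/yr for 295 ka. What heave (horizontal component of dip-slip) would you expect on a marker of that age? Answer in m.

93.2 m

dip-slip = rate × time = 0.370 mm/yr × 295 ka = 109.1 m
heave = dip-slip × cos(dip) = 109.1 × cos(31.4°) = 93.2 m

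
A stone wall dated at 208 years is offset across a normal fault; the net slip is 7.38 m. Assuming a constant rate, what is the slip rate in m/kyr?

rate = 7.38 m / 208 years = 0.0355 m/yr = 35.5 m/kyr

35.5 m/kyr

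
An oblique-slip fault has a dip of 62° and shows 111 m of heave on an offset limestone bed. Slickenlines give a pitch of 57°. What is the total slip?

dip-slip = heave / cos(dip) = 111 / cos(62°) = 236.4 m
net slip = dip-slip / sin(rake) = 236.4 / sin(57°) = 282 m

282 m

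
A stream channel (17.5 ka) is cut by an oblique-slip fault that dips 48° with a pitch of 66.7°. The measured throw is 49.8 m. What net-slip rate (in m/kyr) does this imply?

4.17 m/kyr

dip-slip = throw / sin(dip) = 49.8 / sin(48°) = 67.01 m
net slip = dip-slip / sin(rake) = 67.01 / sin(66.7°) = 72.96 m
rate = 72.96 m / 17.5 ka = 0.00417 m/yr = 4.17 m/kyr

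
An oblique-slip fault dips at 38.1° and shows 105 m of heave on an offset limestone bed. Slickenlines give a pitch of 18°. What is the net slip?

dip-slip = heave / cos(dip) = 105 / cos(38.1°) = 133.4 m
net slip = dip-slip / sin(rake) = 133.4 / sin(18°) = 432 m

432 m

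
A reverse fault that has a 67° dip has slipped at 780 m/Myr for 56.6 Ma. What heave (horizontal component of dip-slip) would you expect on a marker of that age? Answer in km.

17.2 km

dip-slip = rate × time = 780 m/Myr × 56.6 Ma = 44150 m
heave = dip-slip × cos(dip) = 44150 × cos(67°) = 17200 m = 17.2 km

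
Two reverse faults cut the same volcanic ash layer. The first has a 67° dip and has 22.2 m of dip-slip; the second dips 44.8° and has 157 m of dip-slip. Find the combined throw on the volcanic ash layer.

131 m

throw_A = 22.2 × sin(67°) = 20.44 m
throw_B = 157 × sin(44.8°) = 110.6 m
total = 20.44 + 110.6 = 131 m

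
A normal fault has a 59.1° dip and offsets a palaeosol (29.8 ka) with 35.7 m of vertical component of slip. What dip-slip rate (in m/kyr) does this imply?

1.40 m/kyr

dip-slip = throw / sin(dip) = 35.7 m / sin(59.1°) = 41.61 m
rate = 41.61 m / 29.8 ka = 0.00140 m/yr = 1.40 m/kyr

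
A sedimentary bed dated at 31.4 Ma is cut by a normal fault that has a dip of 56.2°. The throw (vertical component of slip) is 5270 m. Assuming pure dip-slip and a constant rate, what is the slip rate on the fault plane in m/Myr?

dip-slip = throw / sin(dip) = 5270 m / sin(56.2°) = 6342 m
rate = 6342 m / 31.4 Ma = 0.000202 m/yr = 202 m/Myr

202 m/Myr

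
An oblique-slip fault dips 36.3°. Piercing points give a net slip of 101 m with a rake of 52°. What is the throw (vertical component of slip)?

47.1 m

dip-slip = net slip × sin(rake) = 101 m × sin(52°) = 79.59 m
throw = dip-slip × sin(dip) = 79.59 × sin(36.3°) = 47.1 m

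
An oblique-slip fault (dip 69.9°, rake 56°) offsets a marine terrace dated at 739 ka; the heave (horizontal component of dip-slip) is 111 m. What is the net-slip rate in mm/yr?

dip-slip = heave / cos(dip) = 111 / cos(69.9°) = 323 m
net slip = dip-slip / sin(rake) = 323 / sin(56°) = 389.6 m
rate = 389.6 m / 739 ka = 0.000527 m/yr = 0.527 mm/yr

0.527 mm/yr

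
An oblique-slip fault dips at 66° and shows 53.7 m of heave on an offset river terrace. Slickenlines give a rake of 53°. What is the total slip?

165 m

dip-slip = heave / cos(dip) = 53.7 / cos(66°) = 132 m
net slip = dip-slip / sin(rake) = 132 / sin(53°) = 165 m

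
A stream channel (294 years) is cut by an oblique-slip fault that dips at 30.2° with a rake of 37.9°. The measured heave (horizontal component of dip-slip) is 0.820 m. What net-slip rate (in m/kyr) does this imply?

dip-slip = heave / cos(dip) = 0.820 / cos(30.2°) = 0.9488 m
net slip = dip-slip / sin(rake) = 0.9488 / sin(37.9°) = 1.545 m
rate = 1.545 m / 294 years = 0.00525 m/yr = 5.25 m/kyr

5.25 m/kyr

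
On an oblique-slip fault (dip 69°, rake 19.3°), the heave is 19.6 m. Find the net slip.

dip-slip = heave / cos(dip) = 19.6 / cos(69°) = 54.69 m
net slip = dip-slip / sin(rake) = 54.69 / sin(19.3°) = 165 m

165 m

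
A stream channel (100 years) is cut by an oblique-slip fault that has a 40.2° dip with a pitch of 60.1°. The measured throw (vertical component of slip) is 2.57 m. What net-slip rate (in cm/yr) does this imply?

dip-slip = throw / sin(dip) = 2.57 / sin(40.2°) = 3.982 m
net slip = dip-slip / sin(rake) = 3.982 / sin(60.1°) = 4.593 m
rate = 4.593 m / 100 years = 0.0459 m/yr = 4.59 cm/yr

4.59 cm/yr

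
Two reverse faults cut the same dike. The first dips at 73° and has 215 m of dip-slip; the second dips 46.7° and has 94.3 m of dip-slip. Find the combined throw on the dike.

274 m

throw_A = 215 × sin(73°) = 205.6 m
throw_B = 94.3 × sin(46.7°) = 68.63 m
total = 205.6 + 68.63 = 274 m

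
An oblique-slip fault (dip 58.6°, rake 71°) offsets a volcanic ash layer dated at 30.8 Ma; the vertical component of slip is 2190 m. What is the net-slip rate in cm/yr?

dip-slip = throw / sin(dip) = 2190 / sin(58.6°) = 2566 m
net slip = dip-slip / sin(rake) = 2566 / sin(71°) = 2714 m
rate = 2714 m / 30.8 Ma = 0.0000881 m/yr = 0.00881 cm/yr

0.00881 cm/yr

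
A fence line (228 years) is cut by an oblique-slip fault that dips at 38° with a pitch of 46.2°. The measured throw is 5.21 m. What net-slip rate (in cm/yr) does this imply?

5.14 cm/yr

dip-slip = throw / sin(dip) = 5.21 / sin(38°) = 8.462 m
net slip = dip-slip / sin(rake) = 8.462 / sin(46.2°) = 11.72 m
rate = 11.72 m / 228 years = 0.0514 m/yr = 5.14 cm/yr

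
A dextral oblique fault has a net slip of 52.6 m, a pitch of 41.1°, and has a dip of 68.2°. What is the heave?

dip-slip = net slip × sin(rake) = 52.6 m × sin(41.1°) = 34.58 m
heave = dip-slip × cos(dip) = 34.58 × cos(68.2°) = 12.8 m

12.8 m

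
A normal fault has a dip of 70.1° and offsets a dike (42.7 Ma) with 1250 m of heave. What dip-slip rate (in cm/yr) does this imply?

0.00860 cm/yr

dip-slip = heave / cos(dip) = 1250 m / cos(70.1°) = 3672 m
rate = 3672 m / 42.7 Ma = 0.0000860 m/yr = 0.00860 cm/yr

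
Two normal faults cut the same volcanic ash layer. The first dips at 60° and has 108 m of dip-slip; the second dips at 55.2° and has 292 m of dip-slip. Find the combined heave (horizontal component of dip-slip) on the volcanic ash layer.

221 m

heave_A = 108 × cos(60°) = 54 m
heave_B = 292 × cos(55.2°) = 166.6 m
total = 54 + 166.6 = 221 m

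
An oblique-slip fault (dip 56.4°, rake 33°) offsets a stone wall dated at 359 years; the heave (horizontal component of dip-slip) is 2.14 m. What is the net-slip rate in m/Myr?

dip-slip = heave / cos(dip) = 2.14 / cos(56.4°) = 3.867 m
net slip = dip-slip / sin(rake) = 3.867 / sin(33°) = 7.100 m
rate = 7.100 m / 359 years = 0.0198 m/yr = 19800 m/Myr

19800 m/Myr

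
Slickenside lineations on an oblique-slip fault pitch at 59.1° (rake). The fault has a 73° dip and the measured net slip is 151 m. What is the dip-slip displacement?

dip-slip = net slip × sin(rake) = 151 m × sin(59.1°) = 130 m

130 m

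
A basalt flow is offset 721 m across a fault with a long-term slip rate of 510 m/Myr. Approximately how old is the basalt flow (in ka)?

1410 ka

age = offset / rate = 721 m / (510 m/Myr) = 1.41e+06 yr = 1410 ka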